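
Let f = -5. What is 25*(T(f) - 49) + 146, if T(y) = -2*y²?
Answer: -2329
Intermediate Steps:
25*(T(f) - 49) + 146 = 25*(-2*(-5)² - 49) + 146 = 25*(-2*25 - 49) + 146 = 25*(-50 - 49) + 146 = 25*(-99) + 146 = -2475 + 146 = -2329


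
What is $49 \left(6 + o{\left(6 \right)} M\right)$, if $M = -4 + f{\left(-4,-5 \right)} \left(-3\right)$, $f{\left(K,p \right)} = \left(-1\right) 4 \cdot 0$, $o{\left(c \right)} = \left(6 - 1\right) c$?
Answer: $-5586$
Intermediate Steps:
$o{\left(c \right)} = 5 c$
$f{\left(K,p \right)} = 0$ ($f{\left(K,p \right)} = \left(-4\right) 0 = 0$)
$M = -4$ ($M = -4 + 0 \left(-3\right) = -4 + 0 = -4$)
$49 \left(6 + o{\left(6 \right)} M\right) = 49 \left(6 + 5 \cdot 6 \left(-4\right)\right) = 49 \left(6 + 30 \left(-4\right)\right) = 49 \left(6 - 120\right) = 49 \left(-114\right) = -5586$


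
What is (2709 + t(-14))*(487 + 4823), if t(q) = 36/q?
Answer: 100597950/7 ≈ 1.4371e+7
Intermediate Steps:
(2709 + t(-14))*(487 + 4823) = (2709 + 36/(-14))*(487 + 4823) = (2709 + 36*(-1/14))*5310 = (2709 - 18/7)*5310 = (18945/7)*5310 = 100597950/7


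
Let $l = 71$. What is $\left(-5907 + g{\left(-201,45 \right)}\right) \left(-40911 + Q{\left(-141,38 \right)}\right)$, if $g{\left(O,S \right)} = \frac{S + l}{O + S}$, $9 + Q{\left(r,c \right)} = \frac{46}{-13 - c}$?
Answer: $\frac{480841140332}{1989} \approx 2.4175 \cdot 10^{8}$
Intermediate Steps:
$Q{\left(r,c \right)} = -9 + \frac{46}{-13 - c}$
$g{\left(O,S \right)} = \frac{71 + S}{O + S}$ ($g{\left(O,S \right)} = \frac{S + 71}{O + S} = \frac{71 + S}{O + S}$)
$\left(-5907 + g{\left(-201,45 \right)}\right) \left(-40911 + Q{\left(-141,38 \right)}\right) = \left(-5907 + \frac{71 + 45}{-201 + 45}\right) \left(-40911 + \frac{-163 - 342}{13 + 38}\right) = \left(-5907 + \frac{1}{-156} \cdot 116\right) \left(-40911 + \frac{-163 - 342}{51}\right) = \left(-5907 - \frac{29}{39}\right) \left(-40911 + \frac{1}{51} \left(-505\right)\right) = \left(-5907 - \frac{29}{39}\right) \left(-40911 - \frac{505}{51}\right) = \left(- \frac{230402}{39}\right) \left(- \frac{2086966}{51}\right) = \frac{480841140332}{1989}$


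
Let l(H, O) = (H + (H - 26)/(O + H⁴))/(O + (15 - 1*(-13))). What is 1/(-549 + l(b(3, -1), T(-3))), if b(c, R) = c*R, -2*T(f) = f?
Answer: -9735/5345621 ≈ -0.0018211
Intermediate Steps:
T(f) = -f/2
b(c, R) = R*c
l(H, O) = (H + (-26 + H)/(O + H⁴))/(28 + O) (l(H, O) = (H + (-26 + H)/(O + H⁴))/(O + (15 + 13)) = (H + (-26 + H)/(O + H⁴))/(O + 28) = (H + (-26 + H)/(O + H⁴))/(28 + O))
1/(-549 + l(b(3, -1), T(-3))) = 1/(-549 + (-26 - 1*3 + (-1*3)⁵ + (-1*3)*(-½*(-3)))/((-½*(-3))² + 28*(-½*(-3)) + 28*(-1*3)⁴ + (-½*(-3))*(-1*3)⁴)) = 1/(-549 + (-26 - 3 + (-3)⁵ - 3*3/2)/((3/2)² + 28*(3/2) + 28*(-3)⁴ + (3/2)*(-3)⁴)) = 1/(-549 + (-26 - 3 - 243 - 9/2)/(9/4 + 42 + 28*81 + (3/2)*81)) = 1/(-549 - 553/2/(9/4 + 42 + 2268 + 243/2)) = 1/(-549 - 553/2/(9735/4)) = 1/(-549 + (4/9735)*(-553/2)) = 1/(-549 - 1106/9735) = 1/(-5345621/9735) = -9735/5345621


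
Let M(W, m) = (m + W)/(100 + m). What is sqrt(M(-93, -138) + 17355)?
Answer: sqrt(25069398)/38 ≈ 131.76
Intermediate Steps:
M(W, m) = (W + m)/(100 + m)
sqrt(M(-93, -138) + 17355) = sqrt((-93 - 138)/(100 - 138) + 17355) = sqrt(-231/(-38) + 17355) = sqrt(-1/38*(-231) + 17355) = sqrt(231/38 + 17355) = sqrt(659721/38) = sqrt(25069398)/38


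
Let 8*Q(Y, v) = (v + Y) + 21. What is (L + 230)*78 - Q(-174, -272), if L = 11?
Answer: 150809/8 ≈ 18851.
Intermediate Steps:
Q(Y, v) = 21/8 + Y/8 + v/8 (Q(Y, v) = ((v + Y) + 21)/8 = ((Y + v) + 21)/8 = (21 + Y + v)/8 = 21/8 + Y/8 + v/8)
(L + 230)*78 - Q(-174, -272) = (11 + 230)*78 - (21/8 + (1/8)*(-174) + (1/8)*(-272)) = 241*78 - (21/8 - 87/4 - 34) = 18798 - 1*(-425/8) = 18798 + 425/8 = 150809/8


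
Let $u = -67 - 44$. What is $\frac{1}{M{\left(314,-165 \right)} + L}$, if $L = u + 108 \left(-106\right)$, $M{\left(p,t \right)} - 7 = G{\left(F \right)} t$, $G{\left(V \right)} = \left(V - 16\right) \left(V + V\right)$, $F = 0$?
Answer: $- \frac{1}{11552} \approx -8.6565 \cdot 10^{-5}$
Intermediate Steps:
$u = -111$ ($u = -67 - 44 = -111$)
$G{\left(V \right)} = 2 V \left(-16 + V\right)$ ($G{\left(V \right)} = \left(-16 + V\right) 2 V = 2 V \left(-16 + V\right)$)
$M{\left(p,t \right)} = 7$ ($M{\left(p,t \right)} = 7 + 2 \cdot 0 \left(-16 + 0\right) t = 7 + 2 \cdot 0 \left(-16\right) t = 7 + 0 t = 7 + 0 = 7$)
$L = -11559$ ($L = -111 + 108 \left(-106\right) = -111 - 11448 = -11559$)
$\frac{1}{M{\left(314,-165 \right)} + L} = \frac{1}{7 - 11559} = \frac{1}{-11552} = - \frac{1}{11552}$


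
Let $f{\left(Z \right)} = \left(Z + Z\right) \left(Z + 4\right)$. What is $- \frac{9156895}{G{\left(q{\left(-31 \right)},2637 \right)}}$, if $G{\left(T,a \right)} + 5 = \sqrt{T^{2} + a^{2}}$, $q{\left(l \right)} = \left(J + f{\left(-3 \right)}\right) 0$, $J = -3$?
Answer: $- \frac{9156895}{2632} \approx -3479.1$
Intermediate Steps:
$f{\left(Z \right)} = 2 Z \left(4 + Z\right)$
$q{\left(l \right)} = 0$ ($q{\left(l \right)} = \left(-3 + 2 \left(-3\right) \left(4 - 3\right)\right) 0 = \left(-3 + 2 \left(-3\right) 1\right) 0 = \left(-3 - 6\right) 0 = \left(-9\right) 0 = 0$)
$G{\left(T,a \right)} = -5 + \sqrt{T^{2} + a^{2}}$
$- \frac{9156895}{G{\left(q{\left(-31 \right)},2637 \right)}} = - \frac{9156895}{-5 + \sqrt{0^{2} + 2637^{2}}} = - \frac{9156895}{-5 + \sqrt{0 + 6953769}} = - \frac{9156895}{-5 + \sqrt{6953769}} = - \frac{9156895}{-5 + 2637} = - \frac{9156895}{2632}$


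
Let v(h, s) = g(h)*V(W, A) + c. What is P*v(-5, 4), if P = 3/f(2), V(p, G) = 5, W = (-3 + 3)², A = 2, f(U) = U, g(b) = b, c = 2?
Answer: -69/2 ≈ -34.500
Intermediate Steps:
W = 0 (W = 0² = 0)
v(h, s) = 2 + 5*h (v(h, s) = h*5 + 2 = 5*h + 2 = 2 + 5*h)
P = 3/2 ≈ 1.5000
P*v(-5, 4) = 3*(2 + 5*(-5))/2 = 3*(2 - 25)/2 = (3/2)*(-23) = -69/2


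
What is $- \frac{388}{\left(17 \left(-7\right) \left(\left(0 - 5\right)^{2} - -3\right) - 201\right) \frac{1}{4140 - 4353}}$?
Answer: $- \frac{82644}{3533} \approx -23.392$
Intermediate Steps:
$- \frac{388}{\left(17 \left(-7\right) \left(\left(0 - 5\right)^{2} - -3\right) - 201\right) \frac{1}{4140 - 4353}} = - \frac{388}{\left(- 119 \left(\left(0 - 5\right)^{2} + 3\right) - 201\right) \frac{1}{-213}} = - \frac{388}{\left(- 119 \left(\left(-5\right)^{2} + 3\right) - 201\right) \left(- \frac{1}{213}\right)} = - \frac{388}{\left(- 119 \left(25 + 3\right) - 201\right) \left(- \frac{1}{213}\right)} = - \frac{388}{\left(\left(-119\right) 28 - 201\right) \left(- \frac{1}{213}\right)} = - \frac{388}{\left(-3332 - 201\right) \left(- \frac{1}{213}\right)} = - \frac{388}{\left(-3533\right) \left(- \frac{1}{213}\right)} = - \frac{388}{\frac{3533}{213}} = \left(-388\right) \frac{213}{3533} = - \frac{82644}{3533}$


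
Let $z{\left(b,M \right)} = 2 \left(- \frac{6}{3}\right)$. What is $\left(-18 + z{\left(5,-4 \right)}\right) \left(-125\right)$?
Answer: $2750$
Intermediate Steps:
$z{\left(b,M \right)} = -4$ ($z{\left(b,M \right)} = 2 \left(\left(-6\right) \frac{1}{3}\right) = 2 \left(-2\right) = -4$)
$\left(-18 + z{\left(5,-4 \right)}\right) \left(-125\right) = \left(-18 - 4\right) \left(-125\right) = \left(-22\right) \left(-125\right) = 2750$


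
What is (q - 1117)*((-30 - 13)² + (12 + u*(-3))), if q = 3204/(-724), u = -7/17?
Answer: -6425877524/3077 ≈ -2.0884e+6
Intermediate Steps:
u = -7/17 (u = -7*1/17 = -7/17 ≈ -0.41176)
q = -801/181 (q = 3204*(-1/724) = -801/181 ≈ -4.4254)
(q - 1117)*((-30 - 13)² + (12 + u*(-3))) = (-801/181 - 1117)*((-30 - 13)² + (12 - 7/17*(-3))) = -202978*((-43)² + (12 + 21/17))/181 = -202978*(1849 + 225/17)/181 = -202978/181*31658/17 = -6425877524/3077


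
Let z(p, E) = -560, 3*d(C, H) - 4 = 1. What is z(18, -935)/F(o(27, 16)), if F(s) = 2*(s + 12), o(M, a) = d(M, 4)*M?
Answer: -280/57 ≈ -4.9123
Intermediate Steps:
d(C, H) = 5/3 (d(C, H) = 4/3 + (⅓)*1 = 4/3 + ⅓ = 5/3)
o(M, a) = 5*M/3
F(s) = 24 + 2*s (F(s) = 2*(12 + s) = 24 + 2*s)
z(18, -935)/F(o(27, 16)) = -560/(24 + 2*((5/3)*27)) = -560/(24 + 2*45) = -560/(24 + 90) = -560/114 = -560*1/114 = -280/57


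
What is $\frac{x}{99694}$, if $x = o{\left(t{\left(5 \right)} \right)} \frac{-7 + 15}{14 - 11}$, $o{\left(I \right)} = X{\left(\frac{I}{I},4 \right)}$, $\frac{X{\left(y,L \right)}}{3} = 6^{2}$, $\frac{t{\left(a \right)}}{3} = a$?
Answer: $\frac{144}{49847} \approx 0.0028888$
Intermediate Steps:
$t{\left(a \right)} = 3 a$
$X{\left(y,L \right)} = 108$ ($X{\left(y,L \right)} = 3 \cdot 6^{2} = 3 \cdot 36 = 108$)
$o{\left(I \right)} = 108$
$x = 288$ ($x = 108 \frac{-7 + 15}{14 - 11} = 108 \cdot \frac{8}{3} = 288$)
$\frac{x}{99694} = \frac{288}{99694} = 288 \cdot \frac{1}{99694} = \frac{144}{49847}$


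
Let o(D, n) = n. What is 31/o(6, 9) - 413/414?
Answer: 1013/414 ≈ 2.4469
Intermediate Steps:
31/o(6, 9) - 413/414 = 31/9 - 413/414 = 1013/414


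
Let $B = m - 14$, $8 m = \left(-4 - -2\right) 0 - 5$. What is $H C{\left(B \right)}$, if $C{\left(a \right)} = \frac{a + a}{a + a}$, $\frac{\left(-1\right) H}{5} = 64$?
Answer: $-320$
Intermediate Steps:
$H = -320$ ($H = \left(-5\right) 64 = -320$)
$m = - \frac{5}{8}$ ($m = \frac{\left(-4 - -2\right) 0 - 5}{8} = \frac{\left(-4 + 2\right) 0 - 5}{8} = \frac{\left(-2\right) 0 - 5}{8} = \frac{0 - 5}{8} = \frac{1}{8} \left(-5\right) = - \frac{5}{8} \approx -0.625$)
$B = - \frac{117}{8}$ ($B = - \frac{5}{8} - 14 = - \frac{117}{8} \approx -14.625$)
$C{\left(a \right)} = 1$ ($C{\left(a \right)} = \frac{2 a}{2 a} = 2 a \frac{1}{2 a} = 1$)
$H C{\left(B \right)} = \left(-320\right) 1 = -320$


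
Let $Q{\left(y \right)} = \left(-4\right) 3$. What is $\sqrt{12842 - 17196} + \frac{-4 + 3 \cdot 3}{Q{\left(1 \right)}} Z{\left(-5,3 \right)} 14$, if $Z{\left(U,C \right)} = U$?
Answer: $\frac{175}{6} + i \sqrt{4354} \approx 29.167 + 65.985 i$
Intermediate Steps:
$Q{\left(y \right)} = -12$
$\sqrt{12842 - 17196} + \frac{-4 + 3 \cdot 3}{Q{\left(1 \right)}} Z{\left(-5,3 \right)} 14 = \sqrt{12842 - 17196} + \frac{-4 + 3 \cdot 3}{-12} \left(-5\right) 14 = \sqrt{-4354} + \left(-4 + 9\right) \left(- \frac{1}{12}\right) \left(-5\right) 14 = i \sqrt{4354} + 5 \left(- \frac{1}{12}\right) \left(-5\right) 14 = i \sqrt{4354} + \left(- \frac{5}{12}\right) \left(-5\right) 14 = i \sqrt{4354} + \frac{25}{12} \cdot 14 = i \sqrt{4354} + \frac{175}{6} = \frac{175}{6} + i \sqrt{4354}$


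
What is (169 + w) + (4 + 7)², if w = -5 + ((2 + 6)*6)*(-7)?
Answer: -51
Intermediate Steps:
w = -341 (w = -5 + (8*6)*(-7) = -5 + 48*(-7) = -5 - 336 = -341)
(169 + w) + (4 + 7)² = (169 - 341) + (4 + 7)² = -172 + 11² = -172 + 121 = -51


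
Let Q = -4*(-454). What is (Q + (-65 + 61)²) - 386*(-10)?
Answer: 5692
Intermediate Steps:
Q = 1816
(Q + (-65 + 61)²) - 386*(-10) = (1816 + (-65 + 61)²) - 386*(-10) = (1816 + (-4)²) + 3860 = (1816 + 16) + 3860 = 1832 + 3860 = 5692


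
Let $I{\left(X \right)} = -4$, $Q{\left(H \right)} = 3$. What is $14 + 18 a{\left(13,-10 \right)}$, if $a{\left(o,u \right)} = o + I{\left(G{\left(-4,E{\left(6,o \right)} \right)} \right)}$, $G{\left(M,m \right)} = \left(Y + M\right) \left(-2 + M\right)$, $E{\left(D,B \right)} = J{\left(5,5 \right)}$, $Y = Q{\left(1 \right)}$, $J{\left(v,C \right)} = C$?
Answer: $176$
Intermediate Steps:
$Y = 3$
$E{\left(D,B \right)} = 5$
$G{\left(M,m \right)} = \left(-2 + M\right) \left(3 + M\right)$ ($G{\left(M,m \right)} = \left(3 + M\right) \left(-2 + M\right) = \left(-2 + M\right) \left(3 + M\right)$)
$a{\left(o,u \right)} = -4 + o$ ($a{\left(o,u \right)} = o - 4 = -4 + o$)
$14 + 18 a{\left(13,-10 \right)} = 14 + 18 \left(-4 + 13\right) = 14 + 18 \cdot 9 = 14 + 162 = 176$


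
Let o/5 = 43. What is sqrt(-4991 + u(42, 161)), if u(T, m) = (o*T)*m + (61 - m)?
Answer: 3*sqrt(160971) ≈ 1203.6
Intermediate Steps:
o = 215 (o = 5*43 = 215)
u(T, m) = 61 - m + 215*T*m (u(T, m) = (215*T)*m + (61 - m) = 215*T*m + (61 - m) = 61 - m + 215*T*m)
sqrt(-4991 + u(42, 161)) = sqrt(-4991 + (61 - 1*161 + 215*42*161)) = sqrt(-4991 + (61 - 161 + 1453830)) = sqrt(-4991 + 1453730) = sqrt(1448739) = 3*sqrt(160971)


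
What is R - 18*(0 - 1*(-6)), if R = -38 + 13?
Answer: -133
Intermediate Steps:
R = -25
R - 18*(0 - 1*(-6)) = -25 - 18*(0 - 1*(-6)) = -25 - 18*(0 + 6) = -25 - 18*6 = -25 - 108 = -133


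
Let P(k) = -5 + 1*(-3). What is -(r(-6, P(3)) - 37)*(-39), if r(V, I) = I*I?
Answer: 1053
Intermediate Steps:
P(k) = -8 (P(k) = -5 - 3 = -8)
r(V, I) = I**2
-(r(-6, P(3)) - 37)*(-39) = -((-8)**2 - 37)*(-39) = -(64 - 37)*(-39) = -27*(-39) = -1*(-1053) = 1053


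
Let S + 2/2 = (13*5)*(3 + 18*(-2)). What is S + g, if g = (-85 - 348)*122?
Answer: -54972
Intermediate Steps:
S = -2146 (S = -1 + (13*5)*(3 + 18*(-2)) = -1 + 65*(3 - 36) = -1 + 65*(-33) = -1 - 2145 = -2146)
g = -52826 (g = -433*122 = -52826)
S + g = -2146 - 52826 = -54972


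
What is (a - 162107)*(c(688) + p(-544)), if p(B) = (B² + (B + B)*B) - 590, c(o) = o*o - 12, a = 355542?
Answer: 263177989250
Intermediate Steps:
c(o) = -12 + o² (c(o) = o² - 12 = -12 + o²)
p(B) = -590 + 3*B² (p(B) = (B² + (2*B)*B) - 590 = (B² + 2*B²) - 590 = 3*B² - 590 = -590 + 3*B²)
(a - 162107)*(c(688) + p(-544)) = (355542 - 162107)*((-12 + 688²) + (-590 + 3*(-544)²)) = 193435*((-12 + 473344) + (-590 + 3*295936)) = 193435*(473332 + (-590 + 887808)) = 193435*(473332 + 887218) = 193435*1360550 = 263177989250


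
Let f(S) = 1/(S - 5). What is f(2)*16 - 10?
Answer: -46/3 ≈ -15.333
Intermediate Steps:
f(S) = 1/(-5 + S)
f(2)*16 - 10 = 16/(-5 + 2) - 10 = 16/(-3) - 10 = -⅓*16 - 10 = -16/3 - 10 = -46/3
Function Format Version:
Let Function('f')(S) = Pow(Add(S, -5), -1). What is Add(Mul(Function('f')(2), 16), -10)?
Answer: Rational(-46, 3) ≈ -15.333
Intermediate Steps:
Function('f')(S) = Pow(Add(-5, S), -1)
Add(Mul(Function('f')(2), 16), -10) = Add(Mul(Pow(Add(-5, 2), -1), 16), -10) = Add(Mul(Pow(-3, -1), 16), -10) = Add(Mul(Rational(-1, 3), 16), -10) = Add(Rational(-16, 3), -10) = Rational(-46, 3)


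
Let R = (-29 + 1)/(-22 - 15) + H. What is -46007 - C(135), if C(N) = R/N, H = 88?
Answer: -229808249/4995 ≈ -46008.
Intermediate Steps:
R = 3284/37 (R = (-29 + 1)/(-22 - 15) + 88 = -28/(-37) + 88 = -28*(-1/37) + 88 = 28/37 + 88 = 3284/37 ≈ 88.757)
C(N) = 3284/(37*N)
-46007 - C(135) = -46007 - 3284/(37*135) = -46007 - 1*3284/4995 = -46007 - 3284/4995 = -229808249/4995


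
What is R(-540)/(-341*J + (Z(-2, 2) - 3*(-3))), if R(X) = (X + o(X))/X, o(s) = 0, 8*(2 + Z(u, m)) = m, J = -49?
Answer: 4/66865 ≈ 5.9822e-5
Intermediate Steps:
Z(u, m) = -2 + m/8
R(X) = 1 (R(X) = (X + 0)/X = X/X = 1)
R(-540)/(-341*J + (Z(-2, 2) - 3*(-3))) = 1/(-341*(-49) + ((-2 + (1/8)*2) - 3*(-3))) = 1/(16709 + ((-2 + 1/4) + 9)) = 1/(16709 + (-7/4 + 9)) = 1/(16709 + 29/4) = 1/(66865/4) = 1*(4/66865) = 4/66865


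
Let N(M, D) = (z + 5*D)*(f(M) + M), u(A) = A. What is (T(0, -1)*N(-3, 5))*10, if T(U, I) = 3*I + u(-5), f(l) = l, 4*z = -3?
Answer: 11640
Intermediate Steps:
z = -¾ (z = (¼)*(-3) = -¾ ≈ -0.75000)
T(U, I) = -5 + 3*I (T(U, I) = 3*I - 5 = -5 + 3*I)
N(M, D) = 2*M*(-¾ + 5*D) (N(M, D) = (-¾ + 5*D)*(M + M) = (-¾ + 5*D)*(2*M) = 2*M*(-¾ + 5*D))
(T(0, -1)*N(-3, 5))*10 = ((-5 + 3*(-1))*((½)*(-3)*(-3 + 20*5)))*10 = ((-5 - 3)*((½)*(-3)*(-3 + 100)))*10 = -4*(-3)*97*10 = -8*(-291/2)*10 = 1164*10 = 11640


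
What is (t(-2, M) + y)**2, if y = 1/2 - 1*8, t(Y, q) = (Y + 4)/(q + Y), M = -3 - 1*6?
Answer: 28561/484 ≈ 59.010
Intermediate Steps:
M = -9 (M = -3 - 6 = -9)
t(Y, q) = (4 + Y)/(Y + q)
y = -15/2 (y = 1/2 - 8 = -15/2 ≈ -7.5000)
(t(-2, M) + y)**2 = ((4 - 2)/(-2 - 9) - 15/2)**2 = (2/(-11) - 15/2)**2 = (-1/11*2 - 15/2)**2 = (-2/11 - 15/2)**2 = (-169/22)**2 = 28561/484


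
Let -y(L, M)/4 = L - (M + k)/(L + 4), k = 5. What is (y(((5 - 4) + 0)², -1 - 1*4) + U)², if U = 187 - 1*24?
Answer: 25281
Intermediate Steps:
y(L, M) = -4*L + 4*(5 + M)/(4 + L) (y(L, M) = -4*(L - (M + 5)/(L + 4)) = -4*(L - (5 + M)/(4 + L)) = -4*L + 4*(5 + M)/(4 + L))
U = 163 (U = 187 - 24 = 163)
(y(((5 - 4) + 0)², -1 - 1*4) + U)² = (4*(5 + (-1 - 1*4) - (((5 - 4) + 0)²)² - 4*((5 - 4) + 0)²)/(4 + ((5 - 4) + 0)²) + 163)² = (4*(5 + (-1 - 4) - ((1 + 0)²)² - 4*(1 + 0)²)/(4 + (1 + 0)²) + 163)² = (4*(5 - 5 - (1²)² - 4*1²)/(4 + 1²) + 163)² = (4*(5 - 5 - 1*1² - 4*1)/(4 + 1) + 163)² = (4*(5 - 5 - 1*1 - 4)/5 + 163)² = (4*(⅕)*(5 - 5 - 1 - 4) + 163)² = (4*(⅕)*(-5) + 163)² = (-4 + 163)² = 159² = 25281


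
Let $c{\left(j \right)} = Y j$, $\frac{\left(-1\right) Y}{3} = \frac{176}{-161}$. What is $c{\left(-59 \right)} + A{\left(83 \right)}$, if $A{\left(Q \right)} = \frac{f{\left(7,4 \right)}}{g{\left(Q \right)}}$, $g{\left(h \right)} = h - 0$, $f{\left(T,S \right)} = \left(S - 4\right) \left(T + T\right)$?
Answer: $- \frac{31152}{161} \approx -193.49$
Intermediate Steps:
$f{\left(T,S \right)} = 2 T \left(-4 + S\right)$ ($f{\left(T,S \right)} = \left(-4 + S\right) 2 T = 2 T \left(-4 + S\right)$)
$Y = \frac{528}{161}$ ($Y = - 3 \frac{176}{-161} = - 3 \cdot 176 \left(- \frac{1}{161}\right) = \left(-3\right) \left(- \frac{176}{161}\right) = \frac{528}{161} \approx 3.2795$)
$c{\left(j \right)} = \frac{528 j}{161}$
$g{\left(h \right)} = h$ ($g{\left(h \right)} = h + 0 = h$)
$A{\left(Q \right)} = 0$ ($A{\left(Q \right)} = \frac{2 \cdot 7 \left(-4 + 4\right)}{Q} = \frac{2 \cdot 7 \cdot 0}{Q} = \frac{0}{Q} = 0$)
$c{\left(-59 \right)} + A{\left(83 \right)} = \frac{528}{161} \left(-59\right) + 0 = - \frac{31152}{161} + 0 = - \frac{31152}{161}$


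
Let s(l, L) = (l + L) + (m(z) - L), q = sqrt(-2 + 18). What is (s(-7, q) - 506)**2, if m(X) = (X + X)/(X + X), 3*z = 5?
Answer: 262144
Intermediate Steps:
z = 5/3 (z = (1/3)*5 = 5/3 ≈ 1.6667)
m(X) = 1 (m(X) = (2*X)/((2*X)) = (2*X)*(1/(2*X)) = 1)
q = 4 (q = sqrt(16) = 4)
s(l, L) = 1 + l (s(l, L) = (l + L) + (1 - L) = (L + l) + (1 - L) = 1 + l)
(s(-7, q) - 506)**2 = ((1 - 7) - 506)**2 = (-6 - 506)**2 = (-512)**2 = 262144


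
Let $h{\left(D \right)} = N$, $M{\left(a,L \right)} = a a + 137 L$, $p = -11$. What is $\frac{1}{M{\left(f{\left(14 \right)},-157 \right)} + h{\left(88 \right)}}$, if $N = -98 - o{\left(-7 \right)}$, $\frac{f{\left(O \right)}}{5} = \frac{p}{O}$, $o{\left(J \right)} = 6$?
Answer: $- \frac{196}{4233123} \approx -4.6302 \cdot 10^{-5}$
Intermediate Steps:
$f{\left(O \right)} = - \frac{55}{O}$ ($f{\left(O \right)} = 5 \left(- \frac{11}{O}\right) = - \frac{55}{O}$)
$N = -104$ ($N = -98 - 6 = -104$)
$M{\left(a,L \right)} = a^{2} + 137 L$
$h{\left(D \right)} = -104$
$\frac{1}{M{\left(f{\left(14 \right)},-157 \right)} + h{\left(88 \right)}} = \frac{1}{\left(\left(- \frac{55}{14}\right)^{2} + 137 \left(-157\right)\right) - 104} = \frac{1}{\left(\left(\left(-55\right) \frac{1}{14}\right)^{2} - 21509\right) - 104} = \frac{1}{\left(\left(- \frac{55}{14}\right)^{2} - 21509\right) - 104} = \frac{1}{\left(\frac{3025}{196} - 21509\right) - 104} = \frac{1}{- \frac{4212739}{196} - 104} = \frac{1}{- \frac{4233123}{196}} = - \frac{196}{4233123}$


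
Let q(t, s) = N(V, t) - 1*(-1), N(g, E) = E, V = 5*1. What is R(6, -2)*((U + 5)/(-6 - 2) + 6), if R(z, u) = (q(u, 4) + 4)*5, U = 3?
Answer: 75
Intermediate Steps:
V = 5
q(t, s) = 1 + t (q(t, s) = t - 1*(-1) = t + 1 = 1 + t)
R(z, u) = 25 + 5*u (R(z, u) = ((1 + u) + 4)*5 = (5 + u)*5 = 25 + 5*u)
R(6, -2)*((U + 5)/(-6 - 2) + 6) = (25 + 5*(-2))*((3 + 5)/(-6 - 2) + 6) = (25 - 10)*(8/(-8) + 6) = 15*(8*(-⅛) + 6) = 15*(-1 + 6) = 15*5 = 75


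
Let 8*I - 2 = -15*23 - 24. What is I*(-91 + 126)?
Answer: -12845/8 ≈ -1605.6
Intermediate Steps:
I = -367/8 (I = 1/4 + (-15*23 - 24)/8 = 1/4 + (-345 - 24)/8 = 1/4 + (1/8)*(-369) = 1/4 - 369/8 = -367/8 ≈ -45.875)
I*(-91 + 126) = -367*(-91 + 126)/8 = -367/8*35 = -12845/8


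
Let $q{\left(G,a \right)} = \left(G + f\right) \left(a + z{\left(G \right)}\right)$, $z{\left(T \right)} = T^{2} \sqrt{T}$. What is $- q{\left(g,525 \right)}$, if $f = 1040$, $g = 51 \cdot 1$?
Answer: $-572775 - 2837691 \sqrt{51} \approx -2.0838 \cdot 10^{7}$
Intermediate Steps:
$g = 51$
$z{\left(T \right)} = T^{\frac{5}{2}}$
$q{\left(G,a \right)} = \left(1040 + G\right) \left(a + G^{\frac{5}{2}}\right)$ ($q{\left(G,a \right)} = \left(G + 1040\right) \left(a + G^{\frac{5}{2}}\right) = \left(1040 + G\right) \left(a + G^{\frac{5}{2}}\right)$)
$- q{\left(g,525 \right)} = - (51^{\frac{7}{2}} + 1040 \cdot 525 + 1040 \cdot 51^{\frac{5}{2}} + 51 \cdot 525) = - (132651 \sqrt{51} + 546000 + 1040 \cdot 2601 \sqrt{51} + 26775) = - (132651 \sqrt{51} + 546000 + 2705040 \sqrt{51} + 26775) = - (572775 + 2837691 \sqrt{51}) = -572775 - 2837691 \sqrt{51}$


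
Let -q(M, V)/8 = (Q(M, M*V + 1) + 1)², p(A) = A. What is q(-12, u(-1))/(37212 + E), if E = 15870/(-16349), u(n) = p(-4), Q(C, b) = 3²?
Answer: -6539600/304181559 ≈ -0.021499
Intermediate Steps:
Q(C, b) = 9
u(n) = -4
q(M, V) = -800 (q(M, V) = -8*(9 + 1)² = -8*10² = -8*100 = -800)
E = -15870/16349 (E = 15870*(-1/16349) = -15870/16349 ≈ -0.97070)
q(-12, u(-1))/(37212 + E) = -800/(37212 - 15870/16349) = -800/(608363118/16349) = (16349/608363118)*(-800) = -6539600/304181559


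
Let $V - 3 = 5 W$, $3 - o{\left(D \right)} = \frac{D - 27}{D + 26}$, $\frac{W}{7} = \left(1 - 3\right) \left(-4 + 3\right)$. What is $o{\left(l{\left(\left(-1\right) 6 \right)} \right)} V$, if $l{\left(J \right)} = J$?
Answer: $\frac{6789}{20} \approx 339.45$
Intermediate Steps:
$W = 14$ ($W = 7 \left(1 - 3\right) \left(-4 + 3\right) = 7 \left(\left(-2\right) \left(-1\right)\right) = 7 \cdot 2 = 14$)
$o{\left(D \right)} = 3 - \frac{-27 + D}{26 + D}$ ($o{\left(D \right)} = 3 - \frac{D - 27}{D + 26} = 3 - \frac{-27 + D}{26 + D}$)
$V = 73$ ($V = 3 + 5 \cdot 14 = 3 + 70 = 73$)
$o{\left(l{\left(\left(-1\right) 6 \right)} \right)} V = \frac{105 + 2 \left(\left(-1\right) 6\right)}{26 - 6} \cdot 73 = \frac{105 + 2 \left(-6\right)}{26 - 6} \cdot 73 = \frac{105 - 12}{20} \cdot 73 = \frac{1}{20} \cdot 93 \cdot 73 = \frac{93}{20} \cdot 73 = \frac{6789}{20}$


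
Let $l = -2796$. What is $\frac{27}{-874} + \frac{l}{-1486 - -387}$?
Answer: $\frac{2414031}{960526} \approx 2.5132$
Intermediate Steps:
$\frac{27}{-874} + \frac{l}{-1486 - -387} = \frac{27}{-874} - \frac{2796}{-1486 - -387} = 27 \left(- \frac{1}{874}\right) - \frac{2796}{-1486 + 387} = - \frac{27}{874} - \frac{2796}{-1099} = - \frac{27}{874} - - \frac{2796}{1099} = - \frac{27}{874} + \frac{2796}{1099} = \frac{2414031}{960526}$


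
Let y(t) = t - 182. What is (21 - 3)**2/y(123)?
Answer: -324/59 ≈ -5.4915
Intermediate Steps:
y(t) = -182 + t
(21 - 3)**2/y(123) = (21 - 3)**2/(-182 + 123) = 18**2/(-59) = 324*(-1/59) = -324/59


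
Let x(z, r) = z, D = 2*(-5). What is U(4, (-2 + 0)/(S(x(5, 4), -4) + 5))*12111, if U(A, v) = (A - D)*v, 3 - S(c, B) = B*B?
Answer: 84777/2 ≈ 42389.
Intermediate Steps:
D = -10
S(c, B) = 3 - B**2 (S(c, B) = 3 - B*B = 3 - B**2)
U(A, v) = v*(10 + A) (U(A, v) = (A - 1*(-10))*v = (A + 10)*v = (10 + A)*v = v*(10 + A))
U(4, (-2 + 0)/(S(x(5, 4), -4) + 5))*12111 = (((-2 + 0)/((3 - 1*(-4)**2) + 5))*(10 + 4))*12111 = (-2/((3 - 1*16) + 5)*14)*12111 = (-2/((3 - 16) + 5)*14)*12111 = (-2/(-13 + 5)*14)*12111 = (-2/(-8)*14)*12111 = (-2*(-1/8)*14)*12111 = ((1/4)*14)*12111 = (7/2)*12111 = 84777/2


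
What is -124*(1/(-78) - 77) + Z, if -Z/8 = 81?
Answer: 347162/39 ≈ 8901.6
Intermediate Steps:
Z = -648 (Z = -8*81 = -648)
-124*(1/(-78) - 77) + Z = -124*(1/(-78) - 77) - 648 = -124*(-1/78 - 77) - 648 = -124*(-6007/78) - 648 = 372434/39 - 648 = 347162/39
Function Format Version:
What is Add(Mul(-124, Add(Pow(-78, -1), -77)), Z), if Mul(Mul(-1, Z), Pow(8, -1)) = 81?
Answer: Rational(347162, 39) ≈ 8901.6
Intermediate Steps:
Z = -648 (Z = Mul(-8, 81) = -648)
Add(Mul(-124, Add(Pow(-78, -1), -77)), Z) = Add(Mul(-124, Add(Pow(-78, -1), -77)), -648) = Add(Mul(-124, Add(Rational(-1, 78), -77)), -648) = Add(Mul(-124, Rational(-6007, 78)), -648) = Add(Rational(372434, 39), -648) = Rational(347162, 39)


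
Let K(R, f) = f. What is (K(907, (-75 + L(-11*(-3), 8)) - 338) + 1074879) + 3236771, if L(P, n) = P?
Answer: 4311270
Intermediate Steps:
(K(907, (-75 + L(-11*(-3), 8)) - 338) + 1074879) + 3236771 = (((-75 - 11*(-3)) - 338) + 1074879) + 3236771 = (((-75 + 33) - 338) + 1074879) + 3236771 = ((-42 - 338) + 1074879) + 3236771 = (-380 + 1074879) + 3236771 = 1074499 + 3236771 = 4311270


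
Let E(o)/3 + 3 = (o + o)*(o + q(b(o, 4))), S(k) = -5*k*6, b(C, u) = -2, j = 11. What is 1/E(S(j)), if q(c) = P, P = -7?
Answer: 1/667251 ≈ 1.4987e-6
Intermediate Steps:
q(c) = -7
S(k) = -30*k
E(o) = -9 + 6*o*(-7 + o) (E(o) = -9 + 3*((o + o)*(o - 7)) = -9 + 3*((2*o)*(-7 + o)) = -9 + 3*(2*o*(-7 + o)) = -9 + 6*o*(-7 + o))
1/E(S(j)) = 1/(-9 - (-1260)*11 + 6*(-30*11)**2) = 1/(-9 - 42*(-330) + 6*(-330)**2) = 1/(-9 + 13860 + 6*108900) = 1/(-9 + 13860 + 653400) = 1/667251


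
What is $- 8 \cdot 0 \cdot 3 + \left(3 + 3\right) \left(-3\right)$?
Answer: $-18$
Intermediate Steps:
$- 8 \cdot 0 \cdot 3 + \left(3 + 3\right) \left(-3\right) = \left(-8\right) 0 + 6 \left(-3\right) = 0 - 18 = -18$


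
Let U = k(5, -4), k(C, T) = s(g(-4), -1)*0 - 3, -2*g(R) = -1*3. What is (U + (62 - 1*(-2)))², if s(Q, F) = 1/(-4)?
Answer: 3721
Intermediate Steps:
g(R) = 3/2 (g(R) = -(-1)*3/2 = -½*(-3) = 3/2)
s(Q, F) = -¼
k(C, T) = -3 (k(C, T) = -¼*0 - 3 = 0 - 3 = -3)
U = -3
(U + (62 - 1*(-2)))² = (-3 + (62 - 1*(-2)))² = (-3 + (62 + 2))² = (-3 + 64)² = 61² = 3721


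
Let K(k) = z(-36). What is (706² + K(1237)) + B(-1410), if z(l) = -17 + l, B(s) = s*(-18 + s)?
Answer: 2511863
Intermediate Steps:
K(k) = -53 (K(k) = -17 - 36 = -53)
(706² + K(1237)) + B(-1410) = (706² - 53) - 1410*(-18 - 1410) = (498436 - 53) - 1410*(-1428) = 498383 + 2013480 = 2511863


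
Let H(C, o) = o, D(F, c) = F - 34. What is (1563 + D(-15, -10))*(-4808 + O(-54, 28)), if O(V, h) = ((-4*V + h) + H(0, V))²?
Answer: 47376088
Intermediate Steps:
D(F, c) = -34 + F
O(V, h) = (h - 3*V)² (O(V, h) = ((-4*V + h) + V)² = ((h - 4*V) + V)² = (h - 3*V)²)
(1563 + D(-15, -10))*(-4808 + O(-54, 28)) = (1563 + (-34 - 15))*(-4808 + (28 - 3*(-54))²) = (1563 - 49)*(-4808 + (28 + 162)²) = 1514*(-4808 + 190²) = 1514*(-4808 + 36100) = 1514*31292 = 47376088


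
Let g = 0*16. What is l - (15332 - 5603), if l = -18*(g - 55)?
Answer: -8739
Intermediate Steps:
g = 0
l = 990 (l = -18*(0 - 55) = -18*(-55) = 990)
l - (15332 - 5603) = 990 - (15332 - 5603) = 990 - 1*9729 = 990 - 9729 = -8739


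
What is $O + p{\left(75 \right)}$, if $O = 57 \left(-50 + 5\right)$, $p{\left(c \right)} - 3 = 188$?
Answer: $-2374$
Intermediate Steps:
$p{\left(c \right)} = 191$ ($p{\left(c \right)} = 3 + 188 = 191$)
$O = -2565$ ($O = 57 \left(-45\right) = -2565$)
$O + p{\left(75 \right)} = -2565 + 191 = -2374$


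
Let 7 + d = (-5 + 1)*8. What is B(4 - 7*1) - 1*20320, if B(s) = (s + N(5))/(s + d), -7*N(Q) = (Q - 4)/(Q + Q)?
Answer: -59740589/2940 ≈ -20320.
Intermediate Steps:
N(Q) = -(-4 + Q)/(14*Q) (N(Q) = -(Q - 4)/(7*(Q + Q)) = -(-4 + Q)/(7*(2*Q)) = -(-4 + Q)*1/(2*Q)/7 = -(-4 + Q)/(14*Q))
d = -39 (d = -7 + (-5 + 1)*8 = -7 - 4*8 = -7 - 32 = -39)
B(s) = (-1/70 + s)/(-39 + s) (B(s) = (s + (1/14)*(4 - 1*5)/5)/(s - 39) = (s + (1/14)*(⅕)*(4 - 5))/(-39 + s) = (s + (1/14)*(⅕)*(-1))/(-39 + s) = (s - 1/70)/(-39 + s) = (-1/70 + s)/(-39 + s))
B(4 - 7*1) - 1*20320 = (-1/70 + (4 - 7*1))/(-39 + (4 - 7*1)) - 1*20320 = (-1/70 + (4 - 7))/(-39 + (4 - 7)) - 20320 = (-1/70 - 3)/(-39 - 3) - 20320 = -211/70/(-42) - 20320 = -1/42*(-211/70) - 20320 = 211/2940 - 20320 = -59740589/2940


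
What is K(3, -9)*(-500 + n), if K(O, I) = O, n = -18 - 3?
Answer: -1563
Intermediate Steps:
n = -21
K(3, -9)*(-500 + n) = 3*(-500 - 21) = 3*(-521) = -1563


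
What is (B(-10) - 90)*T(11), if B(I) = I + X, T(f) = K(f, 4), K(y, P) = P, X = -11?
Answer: -444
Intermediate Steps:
T(f) = 4
B(I) = -11 + I (B(I) = I - 11 = -11 + I)
(B(-10) - 90)*T(11) = ((-11 - 10) - 90)*4 = (-21 - 90)*4 = -111*4 = -444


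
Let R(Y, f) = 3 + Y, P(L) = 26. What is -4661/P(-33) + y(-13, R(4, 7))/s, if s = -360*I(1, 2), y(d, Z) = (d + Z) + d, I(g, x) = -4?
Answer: -3356167/18720 ≈ -179.28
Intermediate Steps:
y(d, Z) = Z + 2*d (y(d, Z) = (Z + d) + d = Z + 2*d)
s = 1440 (s = -360*(-4) = 1440)
-4661/P(-33) + y(-13, R(4, 7))/s = -4661/26 + ((3 + 4) + 2*(-13))/1440 = -4661*1/26 + (7 - 26)*(1/1440) = -4661/26 - 19*1/1440 = -4661/26 - 19/1440 = -3356167/18720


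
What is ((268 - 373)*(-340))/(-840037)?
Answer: -35700/840037 ≈ -0.042498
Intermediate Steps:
((268 - 373)*(-340))/(-840037) = -105*(-340)*(-1/840037) = 35700*(-1/840037) = -35700/840037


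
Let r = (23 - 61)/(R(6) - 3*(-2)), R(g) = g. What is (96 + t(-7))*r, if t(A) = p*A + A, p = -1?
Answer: -304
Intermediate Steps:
t(A) = 0 (t(A) = -A + A = 0)
r = -19/6 (r = (23 - 61)/(6 - 3*(-2)) = -38/(6 + 6) = -38/12 = -38*1/12 = -19/6 ≈ -3.1667)
(96 + t(-7))*r = (96 + 0)*(-19/6) = 96*(-19/6) = -304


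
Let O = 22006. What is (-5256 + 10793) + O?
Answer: 27543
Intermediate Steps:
(-5256 + 10793) + O = (-5256 + 10793) + 22006 = 5537 + 22006 = 27543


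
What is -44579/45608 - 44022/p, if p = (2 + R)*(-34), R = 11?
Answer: 994025729/10079368 ≈ 98.620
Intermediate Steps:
p = -442 (p = (2 + 11)*(-34) = 13*(-34) = -442)
-44579/45608 - 44022/p = -44579/45608 - 44022/(-442) = -44579*1/45608 - 44022*(-1/442) = -44579/45608 + 22011/221 = 994025729/10079368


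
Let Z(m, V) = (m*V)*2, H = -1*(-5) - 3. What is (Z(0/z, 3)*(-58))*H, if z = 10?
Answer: 0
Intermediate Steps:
H = 2 (H = 5 - 3 = 2)
Z(m, V) = 2*V*m (Z(m, V) = (V*m)*2 = 2*V*m)
(Z(0/z, 3)*(-58))*H = ((2*3*(0/10))*(-58))*2 = ((2*3*(0*(⅒)))*(-58))*2 = ((2*3*0)*(-58))*2 = (0*(-58))*2 = 0*2 = 0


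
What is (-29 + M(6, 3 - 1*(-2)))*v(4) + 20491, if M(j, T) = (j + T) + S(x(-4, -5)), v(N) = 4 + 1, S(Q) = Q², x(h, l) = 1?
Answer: 20406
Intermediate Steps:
v(N) = 5
M(j, T) = 1 + T + j (M(j, T) = (j + T) + 1² = (T + j) + 1 = 1 + T + j)
(-29 + M(6, 3 - 1*(-2)))*v(4) + 20491 = (-29 + (1 + (3 - 1*(-2)) + 6))*5 + 20491 = (-29 + (1 + (3 + 2) + 6))*5 + 20491 = (-29 + (1 + 5 + 6))*5 + 20491 = (-29 + 12)*5 + 20491 = -17*5 + 20491 = -85 + 20491 = 20406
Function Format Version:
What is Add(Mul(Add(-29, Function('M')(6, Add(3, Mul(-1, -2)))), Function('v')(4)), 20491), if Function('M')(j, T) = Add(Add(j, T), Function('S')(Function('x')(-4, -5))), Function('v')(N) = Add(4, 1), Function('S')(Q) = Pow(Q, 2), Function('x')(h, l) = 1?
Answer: 20406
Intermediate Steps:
Function('v')(N) = 5
Function('M')(j, T) = Add(1, T, j) (Function('M')(j, T) = Add(Add(j, T), Pow(1, 2)) = Add(Add(T, j), 1) = Add(1, T, j))
Add(Mul(Add(-29, Function('M')(6, Add(3, Mul(-1, -2)))), Function('v')(4)), 20491) = Add(Mul(Add(-29, Add(1, Add(3, Mul(-1, -2)), 6)), 5), 20491) = Add(Mul(Add(-29, Add(1, Add(3, 2), 6)), 5), 20491) = Add(Mul(Add(-29, Add(1, 5, 6)), 5), 20491) = Add(Mul(Add(-29, 12), 5), 20491) = Add(Mul(-17, 5), 20491) = Add(-85, 20491) = 20406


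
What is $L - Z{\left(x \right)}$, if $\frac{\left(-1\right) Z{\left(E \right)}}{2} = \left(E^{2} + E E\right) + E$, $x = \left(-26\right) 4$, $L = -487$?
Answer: $42569$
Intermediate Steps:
$x = -104$
$Z{\left(E \right)} = - 4 E^{2} - 2 E$ ($Z{\left(E \right)} = - 2 \left(\left(E^{2} + E E\right) + E\right) = - 2 \left(\left(E^{2} + E^{2}\right) + E\right) = - 2 \left(2 E^{2} + E\right) = - 2 \left(E + 2 E^{2}\right) = - 4 E^{2} - 2 E$)
$L - Z{\left(x \right)} = -487 - \left(-2\right) \left(-104\right) \left(1 + 2 \left(-104\right)\right) = -487 - \left(-2\right) \left(-104\right) \left(1 - 208\right) = -487 - \left(-2\right) \left(-104\right) \left(-207\right) = -487 - -43056 = -487 + 43056 = 42569$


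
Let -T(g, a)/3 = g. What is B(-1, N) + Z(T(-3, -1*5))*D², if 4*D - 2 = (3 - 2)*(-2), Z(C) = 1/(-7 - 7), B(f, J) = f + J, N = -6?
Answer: -7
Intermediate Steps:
T(g, a) = -3*g
B(f, J) = J + f
Z(C) = -1/14 (Z(C) = 1/(-14) = -1/14)
D = 0 (D = ½ + ((3 - 2)*(-2))/4 = ½ + (1*(-2))/4 = ½ + (¼)*(-2) = ½ - ½ = 0)
B(-1, N) + Z(T(-3, -1*5))*D² = (-6 - 1) - 1/14*0² = -7 - 1/14*0 = -7 + 0 = -7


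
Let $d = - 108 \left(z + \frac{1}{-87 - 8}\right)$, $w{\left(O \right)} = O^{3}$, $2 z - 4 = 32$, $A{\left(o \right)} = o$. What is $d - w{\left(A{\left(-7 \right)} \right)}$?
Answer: $- \frac{151987}{95} \approx -1599.9$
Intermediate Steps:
$z = 18$ ($z = 2 + \frac{1}{2} \cdot 32 = 2 + 16 = 18$)
$d = - \frac{184572}{95}$ ($d = - 108 \left(18 + \frac{1}{-87 - 8}\right) = - 108 \left(18 + \frac{1}{-95}\right) = - 108 \left(18 - \frac{1}{95}\right) = \left(-108\right) \frac{1709}{95} = - \frac{184572}{95} \approx -1942.9$)
$d - w{\left(A{\left(-7 \right)} \right)} = - \frac{184572}{95} - \left(-7\right)^{3} = - \frac{184572}{95} - -343 = - \frac{184572}{95} + 343 = - \frac{151987}{95}$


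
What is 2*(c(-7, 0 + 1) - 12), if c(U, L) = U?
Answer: -38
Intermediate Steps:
2*(c(-7, 0 + 1) - 12) = 2*(-7 - 12) = 2*(-19) = -38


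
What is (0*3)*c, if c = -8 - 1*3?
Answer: 0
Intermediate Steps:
c = -11 (c = -8 - 3 = -11)
(0*3)*c = (0*3)*(-11) = 0*(-11) = 0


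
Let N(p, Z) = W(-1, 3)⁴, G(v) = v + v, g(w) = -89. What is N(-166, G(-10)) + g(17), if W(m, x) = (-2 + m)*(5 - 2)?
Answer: 6472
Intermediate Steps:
W(m, x) = -6 + 3*m (W(m, x) = (-2 + m)*3 = -6 + 3*m)
G(v) = 2*v
N(p, Z) = 6561 (N(p, Z) = (-6 + 3*(-1))⁴ = (-6 - 3)⁴ = (-9)⁴ = 6561)
N(-166, G(-10)) + g(17) = 6561 - 89 = 6472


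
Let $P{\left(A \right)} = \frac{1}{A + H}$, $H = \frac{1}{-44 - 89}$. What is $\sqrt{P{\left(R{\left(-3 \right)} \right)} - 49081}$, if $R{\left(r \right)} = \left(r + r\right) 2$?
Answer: $\frac{i \sqrt{125176836530}}{1597} \approx 221.54 i$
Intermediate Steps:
$R{\left(r \right)} = 4 r$ ($R{\left(r \right)} = 2 r 2 = 4 r$)
$H = - \frac{1}{133}$ ($H = \frac{1}{-133} = - \frac{1}{133} \approx -0.0075188$)
$P{\left(A \right)} = \frac{1}{- \frac{1}{133} + A}$ ($P{\left(A \right)} = \frac{1}{A - \frac{1}{133}} = \frac{1}{- \frac{1}{133} + A}$)
$\sqrt{P{\left(R{\left(-3 \right)} \right)} - 49081} = \sqrt{\frac{133}{-1 + 133 \cdot 4 \left(-3\right)} - 49081} = \sqrt{\frac{133}{-1 + 133 \left(-12\right)} - 49081} = \sqrt{\frac{133}{-1 - 1596} - 49081} = \sqrt{\frac{133}{-1597} - 49081} = \sqrt{133 \left(- \frac{1}{1597}\right) - 49081} = \sqrt{- \frac{133}{1597} - 49081} = \sqrt{- \frac{78382490}{1597}} = \frac{i \sqrt{125176836530}}{1597}$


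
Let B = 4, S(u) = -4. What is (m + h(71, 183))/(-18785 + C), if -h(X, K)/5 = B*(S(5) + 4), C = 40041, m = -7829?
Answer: -7829/21256 ≈ -0.36832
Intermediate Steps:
h(X, K) = 0 (h(X, K) = -20*(-4 + 4) = -20*0 = -5*0 = 0)
(m + h(71, 183))/(-18785 + C) = (-7829 + 0)/(-18785 + 40041) = -7829/21256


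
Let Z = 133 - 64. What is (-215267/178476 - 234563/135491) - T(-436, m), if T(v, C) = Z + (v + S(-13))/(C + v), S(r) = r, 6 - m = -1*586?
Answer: -10854874489825/157182296154 ≈ -69.059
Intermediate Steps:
m = 592 (m = 6 - (-1)*586 = 6 - 1*(-586) = 6 + 586 = 592)
Z = 69
T(v, C) = 69 + (-13 + v)/(C + v) (T(v, C) = 69 + (v - 13)/(C + v) = 69 + (-13 + v)/(C + v))
(-215267/178476 - 234563/135491) - T(-436, m) = (-215267/178476 - 234563/135491) - (-13 + 69*592 + 70*(-436))/(592 - 436) = (-215267*1/178476 - 234563*1/135491) - (-13 + 40848 - 30520)/156 = (-215267/178476 - 234563/135491) - 10315/156 = -71030607085/24181891716 - 1*10315/156 = -71030607085/24181891716 - 10315/156 = -10854874489825/157182296154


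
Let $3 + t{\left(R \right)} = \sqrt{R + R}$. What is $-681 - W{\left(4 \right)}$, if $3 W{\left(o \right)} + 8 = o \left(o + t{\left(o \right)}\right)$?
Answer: $- \frac{2039}{3} - \frac{8 \sqrt{2}}{3} \approx -683.44$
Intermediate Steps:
$t{\left(R \right)} = -3 + \sqrt{2} \sqrt{R}$ ($t{\left(R \right)} = -3 + \sqrt{R + R} = -3 + \sqrt{2 R} = -3 + \sqrt{2} \sqrt{R}$)
$W{\left(o \right)} = - \frac{8}{3} + \frac{o \left(-3 + o + \sqrt{2} \sqrt{o}\right)}{3}$ ($W{\left(o \right)} = - \frac{8}{3} + \frac{o \left(o + \left(-3 + \sqrt{2} \sqrt{o}\right)\right)}{3} = - \frac{8}{3} + \frac{o \left(-3 + o + \sqrt{2} \sqrt{o}\right)}{3}$)
$-681 - W{\left(4 \right)} = -681 - \left(- \frac{8}{3} + \frac{4^{2}}{3} + \frac{1}{3} \cdot 4 \left(-3 + \sqrt{2} \sqrt{4}\right)\right) = -681 - \left(- \frac{8}{3} + \frac{1}{3} \cdot 16 + \frac{1}{3} \cdot 4 \left(-3 + \sqrt{2} \cdot 2\right)\right) = -681 - \left(- \frac{8}{3} + \frac{16}{3} + \frac{1}{3} \cdot 4 \left(-3 + 2 \sqrt{2}\right)\right) = -681 - \left(- \frac{8}{3} + \frac{16}{3} - \left(4 - \frac{8 \sqrt{2}}{3}\right)\right) = -681 - \left(- \frac{4}{3} + \frac{8 \sqrt{2}}{3}\right) = -681 + \left(\frac{4}{3} - \frac{8 \sqrt{2}}{3}\right) = - \frac{2039}{3} - \frac{8 \sqrt{2}}{3}$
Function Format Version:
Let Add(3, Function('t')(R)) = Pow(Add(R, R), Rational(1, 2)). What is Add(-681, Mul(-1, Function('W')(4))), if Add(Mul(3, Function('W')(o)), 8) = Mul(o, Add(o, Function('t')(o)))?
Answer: Add(Rational(-2039, 3), Mul(Rational(-8, 3), Pow(2, Rational(1, 2)))) ≈ -683.44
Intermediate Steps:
Function('t')(R) = Add(-3, Mul(Pow(2, Rational(1, 2)), Pow(R, Rational(1, 2)))) (Function('t')(R) = Add(-3, Pow(Add(R, R), Rational(1, 2))) = Add(-3, Pow(Mul(2, R), Rational(1, 2))) = Add(-3, Mul(Pow(2, Rational(1, 2)), Pow(R, Rational(1, 2)))))
Function('W')(o) = Add(Rational(-8, 3), Mul(Rational(1, 3), o, Add(-3, o, Mul(Pow(2, Rational(1, 2)), Pow(o, Rational(1, 2)))))) (Function('W')(o) = Add(Rational(-8, 3), Mul(Rational(1, 3), Mul(o, Add(o, Add(-3, Mul(Pow(2, Rational(1, 2)), Pow(o, Rational(1, 2)))))))) = Add(Rational(-8, 3), Mul(Rational(1, 3), Mul(o, Add(-3, o, Mul(Pow(2, Rational(1, 2)), Pow(o, Rational(1, 2))))))) = Add(Rational(-8, 3), Mul(Rational(1, 3), o, Add(-3, o, Mul(Pow(2, Rational(1, 2)), Pow(o, Rational(1, 2)))))))
Add(-681, Mul(-1, Function('W')(4))) = Add(-681, Mul(-1, Add(Rational(-8, 3), Mul(Rational(1, 3), Pow(4, 2)), Mul(Rational(1, 3), 4, Add(-3, Mul(Pow(2, Rational(1, 2)), Pow(4, Rational(1, 2)))))))) = Add(-681, Mul(-1, Add(Rational(-8, 3), Mul(Rational(1, 3), 16), Mul(Rational(1, 3), 4, Add(-3, Mul(Pow(2, Rational(1, 2)), 2)))))) = Add(-681, Mul(-1, Add(Rational(-8, 3), Rational(16, 3), Mul(Rational(1, 3), 4, Add(-3, Mul(2, Pow(2, Rational(1, 2)))))))) = Add(-681, Mul(-1, Add(Rational(-8, 3), Rational(16, 3), Add(-4, Mul(Rational(8, 3), Pow(2, Rational(1, 2))))))) = Add(-681, Mul(-1, Add(Rational(-4, 3), Mul(Rational(8, 3), Pow(2, Rational(1, 2)))))) = Add(-681, Add(Rational(4, 3), Mul(Rational(-8, 3), Pow(2, Rational(1, 2))))) = Add(Rational(-2039, 3), Mul(Rational(-8, 3), Pow(2, Rational(1, 2))))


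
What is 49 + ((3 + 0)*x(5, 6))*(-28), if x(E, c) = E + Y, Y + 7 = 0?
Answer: 217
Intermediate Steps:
Y = -7 (Y = -7 + 0 = -7)
x(E, c) = -7 + E (x(E, c) = E - 7 = -7 + E)
49 + ((3 + 0)*x(5, 6))*(-28) = 49 + ((3 + 0)*(-7 + 5))*(-28) = 49 + (3*(-2))*(-28) = 49 - 6*(-28) = 49 + 168 = 217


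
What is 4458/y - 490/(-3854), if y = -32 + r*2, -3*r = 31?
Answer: -12866494/152233 ≈ -84.518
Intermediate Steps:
r = -31/3 (r = -⅓*31 = -31/3 ≈ -10.333)
y = -158/3 (y = -32 - 31/3*2 = -32 - 62/3 = -158/3 ≈ -52.667)
4458/y - 490/(-3854) = 4458/(-158/3) - 490/(-3854) = 4458*(-3/158) - 490*(-1/3854) = -6687/79 + 245/1927 = -12866494/152233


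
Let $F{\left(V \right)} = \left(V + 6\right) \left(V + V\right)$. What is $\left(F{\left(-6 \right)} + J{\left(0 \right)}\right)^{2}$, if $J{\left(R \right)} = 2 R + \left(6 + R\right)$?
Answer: $36$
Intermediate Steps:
$J{\left(R \right)} = 6 + 3 R$
$F{\left(V \right)} = 2 V \left(6 + V\right)$ ($F{\left(V \right)} = \left(6 + V\right) 2 V = 2 V \left(6 + V\right)$)
$\left(F{\left(-6 \right)} + J{\left(0 \right)}\right)^{2} = \left(2 \left(-6\right) \left(6 - 6\right) + \left(6 + 3 \cdot 0\right)\right)^{2} = \left(2 \left(-6\right) 0 + \left(6 + 0\right)\right)^{2} = \left(0 + 6\right)^{2} = 6^{2} = 36$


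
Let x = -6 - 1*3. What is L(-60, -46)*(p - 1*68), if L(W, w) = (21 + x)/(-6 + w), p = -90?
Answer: 474/13 ≈ 36.462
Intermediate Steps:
x = -9 (x = -6 - 3 = -9)
L(W, w) = 12/(-6 + w) (L(W, w) = (21 - 9)/(-6 + w) = 12/(-6 + w))
L(-60, -46)*(p - 1*68) = (12/(-6 - 46))*(-90 - 1*68) = (12/(-52))*(-90 - 68) = (12*(-1/52))*(-158) = -3/13*(-158) = 474/13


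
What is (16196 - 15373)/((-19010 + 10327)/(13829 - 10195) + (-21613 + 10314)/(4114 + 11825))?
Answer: -2072611926/7802561 ≈ -265.63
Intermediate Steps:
(16196 - 15373)/((-19010 + 10327)/(13829 - 10195) + (-21613 + 10314)/(4114 + 11825)) = 823/(-8683/3634 - 11299/15939) = 823/(-7802561/2518362) = 823*(-2518362/7802561) = -2072611926/7802561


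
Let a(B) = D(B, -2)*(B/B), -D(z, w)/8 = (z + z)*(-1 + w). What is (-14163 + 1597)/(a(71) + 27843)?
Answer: -12566/31251 ≈ -0.40210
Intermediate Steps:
D(z, w) = -16*z*(-1 + w) (D(z, w) = -8*(z + z)*(-1 + w) = -8*2*z*(-1 + w) = -16*z*(-1 + w))
a(B) = 48*B (a(B) = (16*B*(1 - 1*(-2)))*(B/B) = (16*B*(1 + 2))*1 = (16*B*3)*1 = (48*B)*1 = 48*B)
(-14163 + 1597)/(a(71) + 27843) = (-14163 + 1597)/(48*71 + 27843) = -12566/(3408 + 27843) = -12566/31251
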